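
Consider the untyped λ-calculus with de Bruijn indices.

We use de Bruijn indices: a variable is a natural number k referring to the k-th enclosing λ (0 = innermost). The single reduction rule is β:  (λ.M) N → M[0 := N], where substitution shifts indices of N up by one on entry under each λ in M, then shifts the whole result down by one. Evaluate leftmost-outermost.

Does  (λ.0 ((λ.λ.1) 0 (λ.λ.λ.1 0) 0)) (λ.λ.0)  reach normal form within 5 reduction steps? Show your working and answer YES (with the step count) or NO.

  start: (λ.0 ((λ.λ.1) 0 (λ.λ.λ.1 0) 0)) (λ.λ.0)
  step 1: (λ.λ.0) ((λ.λ.1) (λ.λ.0) (λ.λ.λ.1 0) (λ.λ.0))
  step 2: λ.0

Answer: YES — reaches normal form λ.0 in 2 ≤ 5 steps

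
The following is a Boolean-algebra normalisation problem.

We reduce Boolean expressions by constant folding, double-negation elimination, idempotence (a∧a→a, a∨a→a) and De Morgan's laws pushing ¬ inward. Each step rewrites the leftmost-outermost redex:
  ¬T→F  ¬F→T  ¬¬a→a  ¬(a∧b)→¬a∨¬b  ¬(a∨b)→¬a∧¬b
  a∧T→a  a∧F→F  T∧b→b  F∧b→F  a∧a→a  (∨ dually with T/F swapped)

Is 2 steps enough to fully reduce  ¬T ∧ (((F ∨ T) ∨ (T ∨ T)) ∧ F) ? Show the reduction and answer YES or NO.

  start: ¬T ∧ (((F ∨ T) ∨ (T ∨ T)) ∧ F)
  step 1: F ∧ (((F ∨ T) ∨ (T ∨ T)) ∧ F)
  step 2: F

Answer: YES — reaches normal form F in 2 ≤ 2 steps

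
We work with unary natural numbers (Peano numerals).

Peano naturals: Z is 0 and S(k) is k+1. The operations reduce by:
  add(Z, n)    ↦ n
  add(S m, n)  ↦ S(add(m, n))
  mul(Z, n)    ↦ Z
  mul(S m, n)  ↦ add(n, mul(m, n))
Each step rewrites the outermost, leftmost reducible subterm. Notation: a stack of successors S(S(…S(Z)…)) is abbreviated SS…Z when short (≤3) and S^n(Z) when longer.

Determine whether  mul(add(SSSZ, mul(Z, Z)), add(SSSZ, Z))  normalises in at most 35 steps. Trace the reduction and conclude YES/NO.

  start: mul(add(SSSZ, mul(Z, Z)), add(SSSZ, Z))
  [1] mul(S(add(SSZ, mul(Z, Z))), add(SSSZ, Z))
  [2] add(add(SSSZ, Z), mul(add(SSZ, mul(Z, Z)), add(SSSZ, Z)))
  [3] add(S(add(SSZ, Z)), mul(add(SSZ, mul(Z, Z)), add(SSSZ, Z)))
  [4] S(add(add(SSZ, Z), mul(add(SSZ, mul(Z, Z)), add(SSSZ, Z))))
  [5] S(add(S(add(SZ, Z)), mul(add(SSZ, mul(Z, Z)), add(SSSZ, Z))))
  [6] S(S(add(add(SZ, Z), mul(add(SSZ, mul(Z, Z)), add(SSSZ, Z)))))
  [7] S(S(add(S(add(Z, Z)), mul(add(SSZ, mul(Z, Z)), add(SSSZ, Z)))))
  [8] S(S(S(add(add(Z, Z), mul(add(SSZ, mul(Z, Z)), add(SSSZ, Z))))))
  [9] S(S(S(add(Z, mul(add(SSZ, mul(Z, Z)), add(SSSZ, Z))))))
  [10] S(S(S(mul(add(SSZ, mul(Z, Z)), add(SSSZ, Z)))))
  [11] S(S(S(mul(S(add(SZ, mul(Z, Z))), add(SSSZ, Z)))))
  [12] S(S(S(add(add(SSSZ, Z), mul(add(SZ, mul(Z, Z)), add(SSSZ, Z))))))
  [13] S(S(S(add(S(add(SSZ, Z)), mul(add(SZ, mul(Z, Z)), add(SSSZ, Z))))))
  [14] S(S(S(S(add(add(SSZ, Z), mul(add(SZ, mul(Z, Z)), add(SSSZ, Z)))))))
  [15] S(S(S(S(add(S(add(SZ, Z)), mul(add(SZ, mul(Z, Z)), add(SSSZ, Z)))))))
  [16] S(S(S(S(S(add(add(SZ, Z), mul(add(SZ, mul(Z, Z)), add(SSSZ, Z))))))))
  [17] S(S(S(S(S(add(S(add(Z, Z)), mul(add(SZ, mul(Z, Z)), add(SSSZ, Z))))))))
  [18] S(S(S(S(S(S(add(add(Z, Z), mul(add(SZ, mul(Z, Z)), add(SSSZ, Z)))))))))
  [19] S(S(S(S(S(S(add(Z, mul(add(SZ, mul(Z, Z)), add(SSSZ, Z)))))))))
  [20] S(S(S(S(S(S(mul(add(SZ, mul(Z, Z)), add(SSSZ, Z))))))))
  [21] S(S(S(S(S(S(mul(S(add(Z, mul(Z, Z))), add(SSSZ, Z))))))))
  [22] S(S(S(S(S(S(add(add(SSSZ, Z), mul(add(Z, mul(Z, Z)), add(SSSZ, Z)))))))))
  [23] S(S(S(S(S(S(add(S(add(SSZ, Z)), mul(add(Z, mul(Z, Z)), add(SSSZ, Z)))))))))
  [24] S(S(S(S(S(S(S(add(add(SSZ, Z), mul(add(Z, mul(Z, Z)), add(SSSZ, Z))))))))))
  [25] S(S(S(S(S(S(S(add(S(add(SZ, Z)), mul(add(Z, mul(Z, Z)), add(SSSZ, Z))))))))))
  [26] S(S(S(S(S(S(S(S(add(add(SZ, Z), mul(add(Z, mul(Z, Z)), add(SSSZ, Z)))))))))))
  [27] S(S(S(S(S(S(S(S(add(S(add(Z, Z)), mul(add(Z, mul(Z, Z)), add(SSSZ, Z)))))))))))
  [28] S(S(S(S(S(S(S(S(S(add(add(Z, Z), mul(add(Z, mul(Z, Z)), add(SSSZ, Z))))))))))))
  [29] S(S(S(S(S(S(S(S(S(add(Z, mul(add(Z, mul(Z, Z)), add(SSSZ, Z))))))))))))
  [30] S(S(S(S(S(S(S(S(S(mul(add(Z, mul(Z, Z)), add(SSSZ, Z)))))))))))
  [31] S(S(S(S(S(S(S(S(S(mul(mul(Z, Z), add(SSSZ, Z)))))))))))
  [32] S(S(S(S(S(S(S(S(S(mul(Z, add(SSSZ, Z)))))))))))
  [33] S^9(Z)

Answer: YES — reaches normal form S^9(Z) in 33 ≤ 35 steps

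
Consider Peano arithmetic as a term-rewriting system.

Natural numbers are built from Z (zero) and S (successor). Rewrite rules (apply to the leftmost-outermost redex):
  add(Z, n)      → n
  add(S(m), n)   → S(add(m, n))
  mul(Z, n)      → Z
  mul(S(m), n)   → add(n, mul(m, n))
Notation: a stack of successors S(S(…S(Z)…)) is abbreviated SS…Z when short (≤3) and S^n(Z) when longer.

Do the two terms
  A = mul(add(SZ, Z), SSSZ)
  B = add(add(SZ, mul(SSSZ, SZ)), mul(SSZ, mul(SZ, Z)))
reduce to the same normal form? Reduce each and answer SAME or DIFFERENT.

Term A:
  start: mul(add(SZ, Z), SSSZ)
  [1] mul(S(add(Z, Z)), SSSZ)
  [2] add(SSSZ, mul(add(Z, Z), SSSZ))
  [3] S(add(SSZ, mul(add(Z, Z), SSSZ)))
  [4] S(S(add(SZ, mul(add(Z, Z), SSSZ))))
  [5] S(S(S(add(Z, mul(add(Z, Z), SSSZ)))))
  [6] S(S(S(mul(add(Z, Z), SSSZ))))
  [7] S(S(S(mul(Z, SSSZ))))
  [8] SSSZ

Term B:
  start: add(add(SZ, mul(SSSZ, SZ)), mul(SSZ, mul(SZ, Z)))
  [1] add(S(add(Z, mul(SSSZ, SZ))), mul(SSZ, mul(SZ, Z)))
  [2] S(add(add(Z, mul(SSSZ, SZ)), mul(SSZ, mul(SZ, Z))))
  [3] S(add(mul(SSSZ, SZ), mul(SSZ, mul(SZ, Z))))
  [4] S(add(add(SZ, mul(SSZ, SZ)), mul(SSZ, mul(SZ, Z))))
  [5] S(add(S(add(Z, mul(SSZ, SZ))), mul(SSZ, mul(SZ, Z))))
  [6] S(S(add(add(Z, mul(SSZ, SZ)), mul(SSZ, mul(SZ, Z)))))
  [7] S(S(add(mul(SSZ, SZ), mul(SSZ, mul(SZ, Z)))))
  [8] S(S(add(add(SZ, mul(SZ, SZ)), mul(SSZ, mul(SZ, Z)))))
  [9] S(S(add(S(add(Z, mul(SZ, SZ))), mul(SSZ, mul(SZ, Z)))))
  [10] S(S(S(add(add(Z, mul(SZ, SZ)), mul(SSZ, mul(SZ, Z))))))
  [11] S(S(S(add(mul(SZ, SZ), mul(SSZ, mul(SZ, Z))))))
  [12] S(S(S(add(add(SZ, mul(Z, SZ)), mul(SSZ, mul(SZ, Z))))))
  [13] S(S(S(add(S(add(Z, mul(Z, SZ))), mul(SSZ, mul(SZ, Z))))))
  [14] S(S(S(S(add(add(Z, mul(Z, SZ)), mul(SSZ, mul(SZ, Z)))))))
  [15] S(S(S(S(add(mul(Z, SZ), mul(SSZ, mul(SZ, Z)))))))
  [16] S(S(S(S(add(Z, mul(SSZ, mul(SZ, Z)))))))
  [17] S(S(S(S(mul(SSZ, mul(SZ, Z))))))
  [18] S(S(S(S(add(mul(SZ, Z), mul(SZ, mul(SZ, Z)))))))
  [19] S(S(S(S(add(add(Z, mul(Z, Z)), mul(SZ, mul(SZ, Z)))))))
  [20] S(S(S(S(add(mul(Z, Z), mul(SZ, mul(SZ, Z)))))))
  [21] S(S(S(S(add(Z, mul(SZ, mul(SZ, Z)))))))
  [22] S(S(S(S(mul(SZ, mul(SZ, Z))))))
  [23] S(S(S(S(add(mul(SZ, Z), mul(Z, mul(SZ, Z)))))))
  [24] S(S(S(S(add(add(Z, mul(Z, Z)), mul(Z, mul(SZ, Z)))))))
  [25] S(S(S(S(add(mul(Z, Z), mul(Z, mul(SZ, Z)))))))
  [26] S(S(S(S(add(Z, mul(Z, mul(SZ, Z)))))))
  [27] S(S(S(S(mul(Z, mul(SZ, Z))))))
  [28] S^4(Z)

Answer: DIFFERENT — A ⇓ SSSZ, B ⇓ S^4(Z)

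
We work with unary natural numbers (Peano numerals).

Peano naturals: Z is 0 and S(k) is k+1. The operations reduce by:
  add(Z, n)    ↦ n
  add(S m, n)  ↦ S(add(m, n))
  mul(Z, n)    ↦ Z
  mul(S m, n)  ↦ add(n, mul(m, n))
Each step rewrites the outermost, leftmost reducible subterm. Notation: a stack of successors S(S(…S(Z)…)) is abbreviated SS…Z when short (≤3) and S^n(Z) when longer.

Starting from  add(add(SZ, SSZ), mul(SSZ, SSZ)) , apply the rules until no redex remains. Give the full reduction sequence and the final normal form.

Answer: normal form = S^7(Z)  (in 15 steps)

Derivation:
  start: add(add(SZ, SSZ), mul(SSZ, SSZ))
  [1] add(S(add(Z, SSZ)), mul(SSZ, SSZ))
  [2] S(add(add(Z, SSZ), mul(SSZ, SSZ)))
  [3] S(add(SSZ, mul(SSZ, SSZ)))
  [4] S(S(add(SZ, mul(SSZ, SSZ))))
  [5] S(S(S(add(Z, mul(SSZ, SSZ)))))
  [6] S(S(S(mul(SSZ, SSZ))))
  [7] S(S(S(add(SSZ, mul(SZ, SSZ)))))
  [8] S(S(S(S(add(SZ, mul(SZ, SSZ))))))
  [9] S(S(S(S(S(add(Z, mul(SZ, SSZ)))))))
  [10] S(S(S(S(S(mul(SZ, SSZ))))))
  [11] S(S(S(S(S(add(SSZ, mul(Z, SSZ)))))))
  [12] S(S(S(S(S(S(add(SZ, mul(Z, SSZ))))))))
  [13] S(S(S(S(S(S(S(add(Z, mul(Z, SSZ)))))))))
  [14] S(S(S(S(S(S(S(mul(Z, SSZ))))))))
  [15] S^7(Z)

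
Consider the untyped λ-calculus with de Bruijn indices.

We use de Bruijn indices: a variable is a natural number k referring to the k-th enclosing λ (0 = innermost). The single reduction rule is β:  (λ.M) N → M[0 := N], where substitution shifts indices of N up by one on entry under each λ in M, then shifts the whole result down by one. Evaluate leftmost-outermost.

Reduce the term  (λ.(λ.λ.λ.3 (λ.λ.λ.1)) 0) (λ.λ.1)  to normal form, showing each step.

Answer: normal form = λ.λ.λ.λ.λ.λ.1  (in 3 steps)

Reduction:
  start: (λ.(λ.λ.λ.3 (λ.λ.λ.1)) 0) (λ.λ.1)
  →1  (λ.λ.λ.(λ.λ.1) (λ.λ.λ.1)) (λ.λ.1)
  →2  λ.λ.(λ.λ.1) (λ.λ.λ.1)
  →3  λ.λ.λ.λ.λ.λ.1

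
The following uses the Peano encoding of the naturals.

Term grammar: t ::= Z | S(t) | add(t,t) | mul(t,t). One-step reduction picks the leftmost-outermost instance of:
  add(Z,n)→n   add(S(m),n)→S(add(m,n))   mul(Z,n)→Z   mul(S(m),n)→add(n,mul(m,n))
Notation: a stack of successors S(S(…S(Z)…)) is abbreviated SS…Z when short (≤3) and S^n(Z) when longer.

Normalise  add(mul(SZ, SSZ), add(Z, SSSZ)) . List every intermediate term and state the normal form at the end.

Answer: normal form = S^5(Z)  (in 9 steps)

Reduction:
  start: add(mul(SZ, SSZ), add(Z, SSSZ))
  step 1: add(add(SSZ, mul(Z, SSZ)), add(Z, SSSZ))
  step 2: add(S(add(SZ, mul(Z, SSZ))), add(Z, SSSZ))
  step 3: S(add(add(SZ, mul(Z, SSZ)), add(Z, SSSZ)))
  step 4: S(add(S(add(Z, mul(Z, SSZ))), add(Z, SSSZ)))
  step 5: S(S(add(add(Z, mul(Z, SSZ)), add(Z, SSSZ))))
  step 6: S(S(add(mul(Z, SSZ), add(Z, SSSZ))))
  step 7: S(S(add(Z, add(Z, SSSZ))))
  step 8: S(S(add(Z, SSSZ)))
  step 9: S^5(Z)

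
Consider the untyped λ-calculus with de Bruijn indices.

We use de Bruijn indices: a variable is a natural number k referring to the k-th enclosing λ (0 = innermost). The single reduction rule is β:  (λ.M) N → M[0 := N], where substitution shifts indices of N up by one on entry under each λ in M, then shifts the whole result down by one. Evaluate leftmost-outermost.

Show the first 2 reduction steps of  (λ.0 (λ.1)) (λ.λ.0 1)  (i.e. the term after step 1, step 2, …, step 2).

  start: (λ.0 (λ.1)) (λ.λ.0 1)
  →1  (λ.λ.0 1) (λ.λ.λ.0 1)
  →2  λ.0 (λ.λ.λ.0 1)

Answer: after 2 steps: λ.0 (λ.λ.λ.0 1)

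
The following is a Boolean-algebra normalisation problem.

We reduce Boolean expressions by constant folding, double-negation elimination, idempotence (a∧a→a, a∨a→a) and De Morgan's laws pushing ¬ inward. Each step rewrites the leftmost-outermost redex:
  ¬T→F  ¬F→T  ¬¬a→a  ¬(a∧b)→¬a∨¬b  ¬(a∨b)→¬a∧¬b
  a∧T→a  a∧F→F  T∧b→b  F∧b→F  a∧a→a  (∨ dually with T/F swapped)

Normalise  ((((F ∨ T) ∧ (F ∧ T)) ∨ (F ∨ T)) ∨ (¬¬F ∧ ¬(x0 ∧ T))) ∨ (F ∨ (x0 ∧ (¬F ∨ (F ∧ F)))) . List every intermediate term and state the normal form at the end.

Answer: normal form = T  (in 7 steps)

Working:
  start: ((((F ∨ T) ∧ (F ∧ T)) ∨ (F ∨ T)) ∨ (¬¬F ∧ ¬(x0 ∧ T))) ∨ (F ∨ (x0 ∧ (¬F ∨ (F ∧ F))))
  step 1: (((T ∧ (F ∧ T)) ∨ (F ∨ T)) ∨ (¬¬F ∧ ¬(x0 ∧ T))) ∨ (F ∨ (x0 ∧ (¬F ∨ (F ∧ F))))
  step 2: (((F ∧ T) ∨ (F ∨ T)) ∨ (¬¬F ∧ ¬(x0 ∧ T))) ∨ (F ∨ (x0 ∧ (¬F ∨ (F ∧ F))))
  step 3: ((F ∨ (F ∨ T)) ∨ (¬¬F ∧ ¬(x0 ∧ T))) ∨ (F ∨ (x0 ∧ (¬F ∨ (F ∧ F))))
  step 4: ((F ∨ T) ∨ (¬¬F ∧ ¬(x0 ∧ T))) ∨ (F ∨ (x0 ∧ (¬F ∨ (F ∧ F))))
  step 5: (T ∨ (¬¬F ∧ ¬(x0 ∧ T))) ∨ (F ∨ (x0 ∧ (¬F ∨ (F ∧ F))))
  step 6: T ∨ (F ∨ (x0 ∧ (¬F ∨ (F ∧ F))))
  step 7: T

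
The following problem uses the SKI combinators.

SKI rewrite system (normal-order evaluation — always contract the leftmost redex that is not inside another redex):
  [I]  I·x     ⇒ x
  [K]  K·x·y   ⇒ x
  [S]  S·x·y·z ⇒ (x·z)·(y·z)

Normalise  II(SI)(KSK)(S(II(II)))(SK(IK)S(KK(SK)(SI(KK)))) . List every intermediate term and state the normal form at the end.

Answer: normal form = S(K(SI(KK)))(S(SI)(S(K(SI(KK)))))  (in 19 steps)

Reduction:
  start: II(SI)(KSK)(S(II(II)))(SK(IK)S(KK(SK)(SI(KK))))
  step 1: I(SI)(KSK)(S(II(II)))(SK(IK)S(KK(SK)(SI(KK))))
  step 2: SI(KSK)(S(II(II)))(SK(IK)S(KK(SK)(SI(KK))))
  step 3: I(S(II(II)))(KSK(S(II(II))))(SK(IK)S(KK(SK)(SI(KK))))
  step 4: S(II(II))(KSK(S(II(II))))(SK(IK)S(KK(SK)(SI(KK))))
  step 5: II(II)(SK(IK)S(KK(SK)(SI(KK))))(KSK(S(II(II)))(SK(IK)S(KK(SK)(SI(KK)))))
  step 6: I(II)(SK(IK)S(KK(SK)(SI(KK))))(KSK(S(II(II)))(SK(IK)S(KK(SK)(SI(KK)))))
  step 7: II(SK(IK)S(KK(SK)(SI(KK))))(KSK(S(II(II)))(SK(IK)S(KK(SK)(SI(KK)))))
  step 8: I(SK(IK)S(KK(SK)(SI(KK))))(KSK(S(II(II)))(SK(IK)S(KK(SK)(SI(KK)))))
  step 9: SK(IK)S(KK(SK)(SI(KK)))(KSK(S(II(II)))(SK(IK)S(KK(SK)(SI(KK)))))
  step 10: KS(IKS)(KK(SK)(SI(KK)))(KSK(S(II(II)))(SK(IK)S(KK(SK)(SI(KK)))))
  step 11: S(KK(SK)(SI(KK)))(KSK(S(II(II)))(SK(IK)S(KK(SK)(SI(KK)))))
  step 12: S(K(SI(KK)))(KSK(S(II(II)))(SK(IK)S(KK(SK)(SI(KK)))))
  step 13: S(K(SI(KK)))(S(S(II(II)))(SK(IK)S(KK(SK)(SI(KK)))))
  step 14: S(K(SI(KK)))(S(S(I(II)))(SK(IK)S(KK(SK)(SI(KK)))))
  step 15: S(K(SI(KK)))(S(S(II))(SK(IK)S(KK(SK)(SI(KK)))))
  step 16: S(K(SI(KK)))(S(SI)(SK(IK)S(KK(SK)(SI(KK)))))
  step 17: S(K(SI(KK)))(S(SI)(KS(IKS)(KK(SK)(SI(KK)))))
  step 18: S(K(SI(KK)))(S(SI)(S(KK(SK)(SI(KK)))))
  step 19: S(K(SI(KK)))(S(SI)(S(K(SI(KK)))))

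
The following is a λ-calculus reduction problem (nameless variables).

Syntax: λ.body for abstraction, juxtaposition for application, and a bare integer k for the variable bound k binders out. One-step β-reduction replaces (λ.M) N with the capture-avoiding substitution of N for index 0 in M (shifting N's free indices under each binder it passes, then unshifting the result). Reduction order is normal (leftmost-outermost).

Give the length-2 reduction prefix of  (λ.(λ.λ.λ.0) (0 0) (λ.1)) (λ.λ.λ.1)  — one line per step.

  start: (λ.(λ.λ.λ.0) (0 0) (λ.1)) (λ.λ.λ.1)
  →1  (λ.λ.λ.0) ((λ.λ.λ.1) (λ.λ.λ.1)) (λ.λ.λ.λ.1)
  →2  (λ.λ.0) (λ.λ.λ.λ.1)

Answer: after 2 steps: (λ.λ.0) (λ.λ.λ.λ.1)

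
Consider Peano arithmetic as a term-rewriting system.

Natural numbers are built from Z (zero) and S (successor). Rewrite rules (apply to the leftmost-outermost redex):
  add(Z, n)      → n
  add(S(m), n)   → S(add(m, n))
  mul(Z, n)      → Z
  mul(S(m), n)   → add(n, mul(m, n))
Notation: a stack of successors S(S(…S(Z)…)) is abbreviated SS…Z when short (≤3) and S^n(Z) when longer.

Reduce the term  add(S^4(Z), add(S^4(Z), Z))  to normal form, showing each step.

Answer: normal form = S^8(Z)  (in 10 steps)

Reduction:
  start: add(S^4(Z), add(S^4(Z), Z))
  →1  S(add(SSSZ, add(S^4(Z), Z)))
  →2  S(S(add(SSZ, add(S^4(Z), Z))))
  →3  S(S(S(add(SZ, add(S^4(Z), Z)))))
  →4  S(S(S(S(add(Z, add(S^4(Z), Z))))))
  →5  S(S(S(S(add(S^4(Z), Z)))))
  →6  S(S(S(S(S(add(SSSZ, Z))))))
  →7  S(S(S(S(S(S(add(SSZ, Z)))))))
  →8  S(S(S(S(S(S(S(add(SZ, Z))))))))
  →9  S(S(S(S(S(S(S(S(add(Z, Z)))))))))
  →10  S^8(Z)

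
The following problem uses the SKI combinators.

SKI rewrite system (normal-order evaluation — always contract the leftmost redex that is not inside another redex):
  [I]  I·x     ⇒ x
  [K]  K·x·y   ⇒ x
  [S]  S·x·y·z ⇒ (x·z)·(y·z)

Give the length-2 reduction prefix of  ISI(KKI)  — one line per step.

Answer: after 2 steps: SIK

Reduction:
  start: ISI(KKI)
  step 1: SI(KKI)
  step 2: SIK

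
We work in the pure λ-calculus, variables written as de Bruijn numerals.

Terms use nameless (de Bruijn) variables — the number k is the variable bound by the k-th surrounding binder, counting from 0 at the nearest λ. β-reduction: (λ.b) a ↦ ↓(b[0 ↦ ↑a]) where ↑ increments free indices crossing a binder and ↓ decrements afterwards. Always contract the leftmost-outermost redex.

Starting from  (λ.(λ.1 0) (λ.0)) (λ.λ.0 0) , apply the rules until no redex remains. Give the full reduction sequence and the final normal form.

  start: (λ.(λ.1 0) (λ.0)) (λ.λ.0 0)
  [1] (λ.(λ.λ.0 0) 0) (λ.0)
  [2] (λ.λ.0 0) (λ.0)
  [3] λ.0 0

Answer: normal form = λ.0 0  (in 3 steps)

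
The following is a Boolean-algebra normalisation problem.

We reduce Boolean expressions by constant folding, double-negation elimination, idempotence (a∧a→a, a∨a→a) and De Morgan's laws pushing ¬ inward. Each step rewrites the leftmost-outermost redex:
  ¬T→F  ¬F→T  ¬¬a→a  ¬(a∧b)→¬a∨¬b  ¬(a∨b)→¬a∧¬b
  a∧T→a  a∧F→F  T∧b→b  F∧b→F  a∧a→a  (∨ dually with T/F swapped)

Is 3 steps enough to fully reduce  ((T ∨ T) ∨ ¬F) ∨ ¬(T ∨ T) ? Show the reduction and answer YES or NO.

  start: ((T ∨ T) ∨ ¬F) ∨ ¬(T ∨ T)
  [1] (T ∨ ¬F) ∨ ¬(T ∨ T)
  [2] T ∨ ¬(T ∨ T)
  [3] T

Answer: YES — reaches normal form T in 3 ≤ 3 steps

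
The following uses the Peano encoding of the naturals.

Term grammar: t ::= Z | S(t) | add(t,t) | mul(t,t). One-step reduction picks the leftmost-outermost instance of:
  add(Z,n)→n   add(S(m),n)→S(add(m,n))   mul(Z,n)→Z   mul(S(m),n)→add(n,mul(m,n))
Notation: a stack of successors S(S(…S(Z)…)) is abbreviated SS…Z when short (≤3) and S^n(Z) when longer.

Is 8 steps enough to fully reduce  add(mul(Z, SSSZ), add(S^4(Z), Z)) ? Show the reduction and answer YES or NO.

Answer: YES — reaches normal form S^4(Z) in 7 ≤ 8 steps

Reduction:
  start: add(mul(Z, SSSZ), add(S^4(Z), Z))
  [1] add(Z, add(S^4(Z), Z))
  [2] add(S^4(Z), Z)
  [3] S(add(SSSZ, Z))
  [4] S(S(add(SSZ, Z)))
  [5] S(S(S(add(SZ, Z))))
  [6] S(S(S(S(add(Z, Z)))))
  [7] S^4(Z)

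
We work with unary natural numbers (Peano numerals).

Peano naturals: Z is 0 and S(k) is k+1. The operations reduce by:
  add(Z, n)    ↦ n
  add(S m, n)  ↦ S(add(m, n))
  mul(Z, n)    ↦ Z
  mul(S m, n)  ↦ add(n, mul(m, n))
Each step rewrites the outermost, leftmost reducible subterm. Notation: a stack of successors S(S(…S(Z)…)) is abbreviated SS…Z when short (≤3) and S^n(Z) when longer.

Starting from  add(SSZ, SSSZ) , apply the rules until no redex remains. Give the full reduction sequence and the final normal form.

  start: add(SSZ, SSSZ)
  step 1: S(add(SZ, SSSZ))
  step 2: S(S(add(Z, SSSZ)))
  step 3: S^5(Z)

Answer: normal form = S^5(Z)  (in 3 steps)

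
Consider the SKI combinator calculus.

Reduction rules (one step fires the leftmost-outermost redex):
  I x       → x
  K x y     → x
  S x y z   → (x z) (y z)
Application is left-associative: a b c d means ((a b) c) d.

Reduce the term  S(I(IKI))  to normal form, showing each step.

  start: S(I(IKI))
  [1] S(IKI)
  [2] S(KI)

Answer: normal form = S(KI)  (in 2 steps)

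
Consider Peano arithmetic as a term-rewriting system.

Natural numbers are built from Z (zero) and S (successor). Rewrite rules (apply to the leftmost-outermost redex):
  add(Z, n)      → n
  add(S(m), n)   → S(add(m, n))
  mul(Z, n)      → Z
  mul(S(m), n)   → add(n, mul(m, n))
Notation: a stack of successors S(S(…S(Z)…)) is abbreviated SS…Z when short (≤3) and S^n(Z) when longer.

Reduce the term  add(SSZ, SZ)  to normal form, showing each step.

  start: add(SSZ, SZ)
  →1  S(add(SZ, SZ))
  →2  S(S(add(Z, SZ)))
  →3  SSSZ

Answer: normal form = SSSZ  (in 3 steps)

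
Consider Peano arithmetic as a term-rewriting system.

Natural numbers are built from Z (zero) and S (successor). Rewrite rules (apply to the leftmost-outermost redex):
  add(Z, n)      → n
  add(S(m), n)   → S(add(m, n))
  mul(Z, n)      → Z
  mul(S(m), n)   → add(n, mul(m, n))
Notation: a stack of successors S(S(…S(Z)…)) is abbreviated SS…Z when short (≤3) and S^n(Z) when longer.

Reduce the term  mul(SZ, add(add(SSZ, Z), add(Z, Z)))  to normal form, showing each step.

  start: mul(SZ, add(add(SSZ, Z), add(Z, Z)))
  step 1: add(add(add(SSZ, Z), add(Z, Z)), mul(Z, add(add(SSZ, Z), add(Z, Z))))
  step 2: add(add(S(add(SZ, Z)), add(Z, Z)), mul(Z, add(add(SSZ, Z), add(Z, Z))))
  step 3: add(S(add(add(SZ, Z), add(Z, Z))), mul(Z, add(add(SSZ, Z), add(Z, Z))))
  step 4: S(add(add(add(SZ, Z), add(Z, Z)), mul(Z, add(add(SSZ, Z), add(Z, Z)))))
  step 5: S(add(add(S(add(Z, Z)), add(Z, Z)), mul(Z, add(add(SSZ, Z), add(Z, Z)))))
  step 6: S(add(S(add(add(Z, Z), add(Z, Z))), mul(Z, add(add(SSZ, Z), add(Z, Z)))))
  step 7: S(S(add(add(add(Z, Z), add(Z, Z)), mul(Z, add(add(SSZ, Z), add(Z, Z))))))
  step 8: S(S(add(add(Z, add(Z, Z)), mul(Z, add(add(SSZ, Z), add(Z, Z))))))
  step 9: S(S(add(add(Z, Z), mul(Z, add(add(SSZ, Z), add(Z, Z))))))
  step 10: S(S(add(Z, mul(Z, add(add(SSZ, Z), add(Z, Z))))))
  step 11: S(S(mul(Z, add(add(SSZ, Z), add(Z, Z)))))
  step 12: SSZ

Answer: normal form = SSZ  (in 12 steps)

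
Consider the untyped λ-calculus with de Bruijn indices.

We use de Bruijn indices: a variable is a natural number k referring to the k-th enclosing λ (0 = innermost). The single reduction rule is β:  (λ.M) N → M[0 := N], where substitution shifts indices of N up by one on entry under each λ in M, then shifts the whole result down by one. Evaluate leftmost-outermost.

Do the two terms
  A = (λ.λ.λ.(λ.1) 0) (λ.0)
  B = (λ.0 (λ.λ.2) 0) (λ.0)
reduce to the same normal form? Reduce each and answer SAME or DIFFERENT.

Answer: SAME — A ⇓ λ.λ.0, B ⇓ λ.λ.0

Working:
Term A:
  start: (λ.λ.λ.(λ.1) 0) (λ.0)
  →1  λ.λ.(λ.1) 0
  →2  λ.λ.0

Term B:
  start: (λ.0 (λ.λ.2) 0) (λ.0)
  →1  (λ.0) (λ.λ.λ.0) (λ.0)
  →2  (λ.λ.λ.0) (λ.0)
  →3  λ.λ.0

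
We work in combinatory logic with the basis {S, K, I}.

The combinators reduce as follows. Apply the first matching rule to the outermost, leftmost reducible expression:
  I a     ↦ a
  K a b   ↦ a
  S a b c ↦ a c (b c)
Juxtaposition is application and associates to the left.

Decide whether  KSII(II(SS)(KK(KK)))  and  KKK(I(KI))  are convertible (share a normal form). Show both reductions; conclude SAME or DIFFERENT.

Term A:
  start: KSII(II(SS)(KK(KK)))
  step 1: SI(II(SS)(KK(KK)))
  step 2: SI(I(SS)(KK(KK)))
  step 3: SI(SS(KK(KK)))
  step 4: SI(SSK)

Term B:
  start: KKK(I(KI))
  step 1: K(I(KI))
  step 2: K(KI)

Answer: DIFFERENT — A ⇓ SI(SSK), B ⇓ K(KI)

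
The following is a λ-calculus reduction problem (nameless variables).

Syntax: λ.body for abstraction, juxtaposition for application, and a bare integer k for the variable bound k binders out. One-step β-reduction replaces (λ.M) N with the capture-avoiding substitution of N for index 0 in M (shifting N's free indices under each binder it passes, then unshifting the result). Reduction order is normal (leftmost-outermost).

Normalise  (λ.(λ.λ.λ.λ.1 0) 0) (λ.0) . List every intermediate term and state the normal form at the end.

  start: (λ.(λ.λ.λ.λ.1 0) 0) (λ.0)
  [1] (λ.λ.λ.λ.1 0) (λ.0)
  [2] λ.λ.λ.1 0

Answer: normal form = λ.λ.λ.1 0  (in 2 steps)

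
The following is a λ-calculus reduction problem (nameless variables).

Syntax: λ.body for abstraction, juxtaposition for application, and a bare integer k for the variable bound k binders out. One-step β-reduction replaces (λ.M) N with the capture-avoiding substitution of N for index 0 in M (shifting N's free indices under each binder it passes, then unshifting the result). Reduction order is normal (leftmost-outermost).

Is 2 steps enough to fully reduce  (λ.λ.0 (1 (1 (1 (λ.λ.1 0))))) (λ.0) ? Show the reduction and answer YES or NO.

  start: (λ.λ.0 (1 (1 (1 (λ.λ.1 0))))) (λ.0)
  →1  λ.0 ((λ.0) ((λ.0) ((λ.0) (λ.λ.1 0))))
  →2  λ.0 ((λ.0) ((λ.0) (λ.λ.1 0)))

Answer: NO — after 2 steps the term is λ.0 ((λ.0) ((λ.0) (λ.λ.1 0))), not yet normal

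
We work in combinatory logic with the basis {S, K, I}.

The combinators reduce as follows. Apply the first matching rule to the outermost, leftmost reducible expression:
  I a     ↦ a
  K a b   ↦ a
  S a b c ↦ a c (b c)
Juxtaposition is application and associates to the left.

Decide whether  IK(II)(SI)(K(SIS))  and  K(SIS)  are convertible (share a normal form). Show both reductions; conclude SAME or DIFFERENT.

Answer: SAME — A ⇓ K(SIS), B ⇓ K(SIS)

Working:
Term A:
  start: IK(II)(SI)(K(SIS))
  →1  K(II)(SI)(K(SIS))
  →2  II(K(SIS))
  →3  I(K(SIS))
  →4  K(SIS)

Term B:
  start: K(SIS)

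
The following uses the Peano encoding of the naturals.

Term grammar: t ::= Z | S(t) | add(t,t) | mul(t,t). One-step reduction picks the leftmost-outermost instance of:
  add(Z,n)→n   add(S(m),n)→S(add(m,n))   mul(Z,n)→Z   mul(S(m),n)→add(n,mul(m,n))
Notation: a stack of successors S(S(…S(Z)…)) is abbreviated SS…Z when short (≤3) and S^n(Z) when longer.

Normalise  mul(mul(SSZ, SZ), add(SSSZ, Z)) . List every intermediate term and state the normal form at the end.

  start: mul(mul(SSZ, SZ), add(SSSZ, Z))
  step 1: mul(add(SZ, mul(SZ, SZ)), add(SSSZ, Z))
  step 2: mul(S(add(Z, mul(SZ, SZ))), add(SSSZ, Z))
  step 3: add(add(SSSZ, Z), mul(add(Z, mul(SZ, SZ)), add(SSSZ, Z)))
  step 4: add(S(add(SSZ, Z)), mul(add(Z, mul(SZ, SZ)), add(SSSZ, Z)))
  step 5: S(add(add(SSZ, Z), mul(add(Z, mul(SZ, SZ)), add(SSSZ, Z))))
  step 6: S(add(S(add(SZ, Z)), mul(add(Z, mul(SZ, SZ)), add(SSSZ, Z))))
  step 7: S(S(add(add(SZ, Z), mul(add(Z, mul(SZ, SZ)), add(SSSZ, Z)))))
  step 8: S(S(add(S(add(Z, Z)), mul(add(Z, mul(SZ, SZ)), add(SSSZ, Z)))))
  step 9: S(S(S(add(add(Z, Z), mul(add(Z, mul(SZ, SZ)), add(SSSZ, Z))))))
  step 10: S(S(S(add(Z, mul(add(Z, mul(SZ, SZ)), add(SSSZ, Z))))))
  step 11: S(S(S(mul(add(Z, mul(SZ, SZ)), add(SSSZ, Z)))))
  step 12: S(S(S(mul(mul(SZ, SZ), add(SSSZ, Z)))))
  step 13: S(S(S(mul(add(SZ, mul(Z, SZ)), add(SSSZ, Z)))))
  step 14: S(S(S(mul(S(add(Z, mul(Z, SZ))), add(SSSZ, Z)))))
  step 15: S(S(S(add(add(SSSZ, Z), mul(add(Z, mul(Z, SZ)), add(SSSZ, Z))))))
  step 16: S(S(S(add(S(add(SSZ, Z)), mul(add(Z, mul(Z, SZ)), add(SSSZ, Z))))))
  step 17: S(S(S(S(add(add(SSZ, Z), mul(add(Z, mul(Z, SZ)), add(SSSZ, Z)))))))
  step 18: S(S(S(S(add(S(add(SZ, Z)), mul(add(Z, mul(Z, SZ)), add(SSSZ, Z)))))))
  step 19: S(S(S(S(S(add(add(SZ, Z), mul(add(Z, mul(Z, SZ)), add(SSSZ, Z))))))))
  step 20: S(S(S(S(S(add(S(add(Z, Z)), mul(add(Z, mul(Z, SZ)), add(SSSZ, Z))))))))
  step 21: S(S(S(S(S(S(add(add(Z, Z), mul(add(Z, mul(Z, SZ)), add(SSSZ, Z)))))))))
  step 22: S(S(S(S(S(S(add(Z, mul(add(Z, mul(Z, SZ)), add(SSSZ, Z)))))))))
  step 23: S(S(S(S(S(S(mul(add(Z, mul(Z, SZ)), add(SSSZ, Z))))))))
  step 24: S(S(S(S(S(S(mul(mul(Z, SZ), add(SSSZ, Z))))))))
  step 25: S(S(S(S(S(S(mul(Z, add(SSSZ, Z))))))))
  step 26: S^6(Z)

Answer: normal form = S^6(Z)  (in 26 steps)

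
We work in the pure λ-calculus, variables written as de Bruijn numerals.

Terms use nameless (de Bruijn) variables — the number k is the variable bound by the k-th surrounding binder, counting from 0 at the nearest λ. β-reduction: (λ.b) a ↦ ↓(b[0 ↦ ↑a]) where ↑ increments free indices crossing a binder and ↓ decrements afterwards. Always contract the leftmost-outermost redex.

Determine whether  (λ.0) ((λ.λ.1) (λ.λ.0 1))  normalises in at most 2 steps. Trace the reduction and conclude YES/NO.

  start: (λ.0) ((λ.λ.1) (λ.λ.0 1))
  →1  (λ.λ.1) (λ.λ.0 1)
  →2  λ.λ.λ.0 1

Answer: YES — reaches normal form λ.λ.λ.0 1 in 2 ≤ 2 steps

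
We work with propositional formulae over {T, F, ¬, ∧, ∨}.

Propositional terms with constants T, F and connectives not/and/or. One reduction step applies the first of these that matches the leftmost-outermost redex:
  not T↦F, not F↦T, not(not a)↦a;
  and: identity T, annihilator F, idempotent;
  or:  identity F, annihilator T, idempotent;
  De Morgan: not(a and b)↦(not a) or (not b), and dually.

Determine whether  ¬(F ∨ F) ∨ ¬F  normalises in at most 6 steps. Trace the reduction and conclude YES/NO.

Answer: YES — reaches normal form T in 4 ≤ 6 steps

Reduction:
  start: ¬(F ∨ F) ∨ ¬F
  [1] (¬F ∧ ¬F) ∨ ¬F
  [2] ¬F ∨ ¬F
  [3] ¬F
  [4] T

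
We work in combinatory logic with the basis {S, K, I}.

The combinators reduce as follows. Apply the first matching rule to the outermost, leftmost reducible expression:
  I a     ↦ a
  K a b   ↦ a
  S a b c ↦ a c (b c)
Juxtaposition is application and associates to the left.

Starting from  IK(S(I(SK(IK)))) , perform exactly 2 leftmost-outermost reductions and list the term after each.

  start: IK(S(I(SK(IK))))
  [1] K(S(I(SK(IK))))
  [2] K(S(SK(IK)))

Answer: after 2 steps: K(S(SK(IK)))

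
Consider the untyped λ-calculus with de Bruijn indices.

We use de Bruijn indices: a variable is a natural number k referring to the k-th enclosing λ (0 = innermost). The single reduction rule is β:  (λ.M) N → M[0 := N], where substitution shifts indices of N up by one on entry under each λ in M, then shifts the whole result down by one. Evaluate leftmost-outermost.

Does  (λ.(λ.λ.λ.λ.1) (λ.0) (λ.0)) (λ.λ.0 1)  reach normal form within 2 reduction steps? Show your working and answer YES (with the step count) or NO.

Answer: NO — after 2 steps the term is (λ.λ.λ.1) (λ.0), not yet normal

Reduction:
  start: (λ.(λ.λ.λ.λ.1) (λ.0) (λ.0)) (λ.λ.0 1)
  step 1: (λ.λ.λ.λ.1) (λ.0) (λ.0)
  step 2: (λ.λ.λ.1) (λ.0)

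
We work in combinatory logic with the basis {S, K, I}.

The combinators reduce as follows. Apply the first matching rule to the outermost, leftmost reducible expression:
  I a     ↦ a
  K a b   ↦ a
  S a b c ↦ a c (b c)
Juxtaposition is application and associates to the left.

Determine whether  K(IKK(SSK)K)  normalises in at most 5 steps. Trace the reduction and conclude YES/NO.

  start: K(IKK(SSK)K)
  step 1: K(KK(SSK)K)
  step 2: K(KK)

Answer: YES — reaches normal form K(KK) in 2 ≤ 5 steps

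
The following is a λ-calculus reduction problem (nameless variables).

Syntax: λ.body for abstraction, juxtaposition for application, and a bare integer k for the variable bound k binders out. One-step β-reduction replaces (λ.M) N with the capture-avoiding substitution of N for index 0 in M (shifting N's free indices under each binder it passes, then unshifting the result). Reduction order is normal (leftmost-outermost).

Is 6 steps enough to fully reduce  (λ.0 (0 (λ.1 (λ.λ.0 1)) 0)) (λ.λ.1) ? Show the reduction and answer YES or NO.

Answer: YES — reaches normal form λ.λ.λ.λ.λ.0 1 in 5 ≤ 6 steps

Derivation:
  start: (λ.0 (0 (λ.1 (λ.λ.0 1)) 0)) (λ.λ.1)
  [1] (λ.λ.1) ((λ.λ.1) (λ.(λ.λ.1) (λ.λ.0 1)) (λ.λ.1))
  [2] λ.(λ.λ.1) (λ.(λ.λ.1) (λ.λ.0 1)) (λ.λ.1)
  [3] λ.(λ.λ.(λ.λ.1) (λ.λ.0 1)) (λ.λ.1)
  [4] λ.λ.(λ.λ.1) (λ.λ.0 1)
  [5] λ.λ.λ.λ.λ.0 1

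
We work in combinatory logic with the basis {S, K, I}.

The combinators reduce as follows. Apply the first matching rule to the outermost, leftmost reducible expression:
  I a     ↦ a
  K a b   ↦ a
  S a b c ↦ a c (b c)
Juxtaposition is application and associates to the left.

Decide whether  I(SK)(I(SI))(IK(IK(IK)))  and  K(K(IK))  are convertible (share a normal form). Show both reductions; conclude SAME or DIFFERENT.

Term A:
  start: I(SK)(I(SI))(IK(IK(IK)))
  [1] SK(I(SI))(IK(IK(IK)))
  [2] K(IK(IK(IK)))(I(SI)(IK(IK(IK))))
  [3] IK(IK(IK))
  [4] K(IK(IK))
  [5] K(K(IK))
  [6] K(KK)

Term B:
  start: K(K(IK))
  [1] K(KK)

Answer: SAME — A ⇓ K(KK), B ⇓ K(KK)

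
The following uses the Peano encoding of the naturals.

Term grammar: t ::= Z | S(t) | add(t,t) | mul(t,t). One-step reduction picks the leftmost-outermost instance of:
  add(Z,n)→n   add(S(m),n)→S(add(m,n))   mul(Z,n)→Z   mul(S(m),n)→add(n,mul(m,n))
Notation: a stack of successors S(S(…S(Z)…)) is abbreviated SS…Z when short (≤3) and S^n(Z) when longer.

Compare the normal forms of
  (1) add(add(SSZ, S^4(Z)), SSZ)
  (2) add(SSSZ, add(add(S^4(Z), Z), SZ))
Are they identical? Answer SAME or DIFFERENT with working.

Term A:
  start: add(add(SSZ, S^4(Z)), SSZ)
  step 1: add(S(add(SZ, S^4(Z))), SSZ)
  step 2: S(add(add(SZ, S^4(Z)), SSZ))
  step 3: S(add(S(add(Z, S^4(Z))), SSZ))
  step 4: S(S(add(add(Z, S^4(Z)), SSZ)))
  step 5: S(S(add(S^4(Z), SSZ)))
  step 6: S(S(S(add(SSSZ, SSZ))))
  step 7: S(S(S(S(add(SSZ, SSZ)))))
  step 8: S(S(S(S(S(add(SZ, SSZ))))))
  step 9: S(S(S(S(S(S(add(Z, SSZ)))))))
  step 10: S^8(Z)

Term B:
  start: add(SSSZ, add(add(S^4(Z), Z), SZ))
  step 1: S(add(SSZ, add(add(S^4(Z), Z), SZ)))
  step 2: S(S(add(SZ, add(add(S^4(Z), Z), SZ))))
  step 3: S(S(S(add(Z, add(add(S^4(Z), Z), SZ)))))
  step 4: S(S(S(add(add(S^4(Z), Z), SZ))))
  step 5: S(S(S(add(S(add(SSSZ, Z)), SZ))))
  step 6: S(S(S(S(add(add(SSSZ, Z), SZ)))))
  step 7: S(S(S(S(add(S(add(SSZ, Z)), SZ)))))
  step 8: S(S(S(S(S(add(add(SSZ, Z), SZ))))))
  step 9: S(S(S(S(S(add(S(add(SZ, Z)), SZ))))))
  step 10: S(S(S(S(S(S(add(add(SZ, Z), SZ)))))))
  step 11: S(S(S(S(S(S(add(S(add(Z, Z)), SZ)))))))
  step 12: S(S(S(S(S(S(S(add(add(Z, Z), SZ))))))))
  step 13: S(S(S(S(S(S(S(add(Z, SZ))))))))
  step 14: S^8(Z)

Answer: SAME — A ⇓ S^8(Z), B ⇓ S^8(Z)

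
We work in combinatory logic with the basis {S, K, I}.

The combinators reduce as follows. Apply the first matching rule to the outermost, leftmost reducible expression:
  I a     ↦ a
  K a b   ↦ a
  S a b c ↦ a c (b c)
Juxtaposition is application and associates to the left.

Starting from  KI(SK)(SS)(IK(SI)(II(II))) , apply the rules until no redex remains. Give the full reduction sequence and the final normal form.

Answer: normal form = SS(SI)  (in 4 steps)

Working:
  start: KI(SK)(SS)(IK(SI)(II(II)))
  [1] I(SS)(IK(SI)(II(II)))
  [2] SS(IK(SI)(II(II)))
  [3] SS(K(SI)(II(II)))
  [4] SS(SI)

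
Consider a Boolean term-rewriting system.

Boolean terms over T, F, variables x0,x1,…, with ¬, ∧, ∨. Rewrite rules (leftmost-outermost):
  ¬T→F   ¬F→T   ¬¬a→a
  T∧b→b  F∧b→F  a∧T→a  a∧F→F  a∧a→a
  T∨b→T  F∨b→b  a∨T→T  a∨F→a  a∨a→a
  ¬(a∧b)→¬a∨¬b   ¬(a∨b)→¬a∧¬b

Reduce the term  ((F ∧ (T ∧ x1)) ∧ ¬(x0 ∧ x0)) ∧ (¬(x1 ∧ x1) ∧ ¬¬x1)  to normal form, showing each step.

Answer: normal form = F  (in 3 steps)

Working:
  start: ((F ∧ (T ∧ x1)) ∧ ¬(x0 ∧ x0)) ∧ (¬(x1 ∧ x1) ∧ ¬¬x1)
  step 1: (F ∧ ¬(x0 ∧ x0)) ∧ (¬(x1 ∧ x1) ∧ ¬¬x1)
  step 2: F ∧ (¬(x1 ∧ x1) ∧ ¬¬x1)
  step 3: F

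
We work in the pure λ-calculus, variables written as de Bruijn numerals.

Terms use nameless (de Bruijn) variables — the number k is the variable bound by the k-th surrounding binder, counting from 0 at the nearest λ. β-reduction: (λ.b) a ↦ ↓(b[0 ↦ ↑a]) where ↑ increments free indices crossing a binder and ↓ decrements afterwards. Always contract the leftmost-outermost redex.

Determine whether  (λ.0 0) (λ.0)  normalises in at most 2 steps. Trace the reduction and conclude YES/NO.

Answer: YES — reaches normal form λ.0 in 2 ≤ 2 steps

Derivation:
  start: (λ.0 0) (λ.0)
  step 1: (λ.0) (λ.0)
  step 2: λ.0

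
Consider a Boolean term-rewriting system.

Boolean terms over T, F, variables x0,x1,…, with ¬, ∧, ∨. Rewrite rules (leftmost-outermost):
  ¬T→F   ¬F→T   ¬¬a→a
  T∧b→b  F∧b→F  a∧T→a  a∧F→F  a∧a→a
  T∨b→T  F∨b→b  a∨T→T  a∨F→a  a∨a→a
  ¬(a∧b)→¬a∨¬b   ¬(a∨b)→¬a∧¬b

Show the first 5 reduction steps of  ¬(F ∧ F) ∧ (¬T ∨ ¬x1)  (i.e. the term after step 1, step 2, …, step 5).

Answer: after 5 steps: F ∨ ¬x1

Reduction:
  start: ¬(F ∧ F) ∧ (¬T ∨ ¬x1)
  →1  (¬F ∨ ¬F) ∧ (¬T ∨ ¬x1)
  →2  ¬F ∧ (¬T ∨ ¬x1)
  →3  T ∧ (¬T ∨ ¬x1)
  →4  ¬T ∨ ¬x1
  →5  F ∨ ¬x1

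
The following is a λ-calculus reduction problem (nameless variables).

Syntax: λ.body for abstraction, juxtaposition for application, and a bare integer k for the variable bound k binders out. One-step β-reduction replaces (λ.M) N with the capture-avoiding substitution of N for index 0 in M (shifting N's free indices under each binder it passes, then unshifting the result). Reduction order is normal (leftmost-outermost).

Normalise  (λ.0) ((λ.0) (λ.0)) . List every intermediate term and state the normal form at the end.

Answer: normal form = λ.0  (in 2 steps)

Derivation:
  start: (λ.0) ((λ.0) (λ.0))
  step 1: (λ.0) (λ.0)
  step 2: λ.0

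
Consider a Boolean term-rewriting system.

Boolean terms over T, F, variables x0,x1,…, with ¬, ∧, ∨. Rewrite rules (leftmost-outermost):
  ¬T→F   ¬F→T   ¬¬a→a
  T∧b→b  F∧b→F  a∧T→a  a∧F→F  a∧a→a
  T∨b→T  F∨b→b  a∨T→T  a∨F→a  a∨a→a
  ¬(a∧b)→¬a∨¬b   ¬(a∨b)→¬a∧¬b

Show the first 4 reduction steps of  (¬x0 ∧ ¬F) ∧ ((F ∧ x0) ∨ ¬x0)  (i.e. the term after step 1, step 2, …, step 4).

  start: (¬x0 ∧ ¬F) ∧ ((F ∧ x0) ∨ ¬x0)
  [1] (¬x0 ∧ T) ∧ ((F ∧ x0) ∨ ¬x0)
  [2] ¬x0 ∧ ((F ∧ x0) ∨ ¬x0)
  [3] ¬x0 ∧ (F ∨ ¬x0)
  [4] ¬x0 ∧ ¬x0

Answer: after 4 steps: ¬x0 ∧ ¬x0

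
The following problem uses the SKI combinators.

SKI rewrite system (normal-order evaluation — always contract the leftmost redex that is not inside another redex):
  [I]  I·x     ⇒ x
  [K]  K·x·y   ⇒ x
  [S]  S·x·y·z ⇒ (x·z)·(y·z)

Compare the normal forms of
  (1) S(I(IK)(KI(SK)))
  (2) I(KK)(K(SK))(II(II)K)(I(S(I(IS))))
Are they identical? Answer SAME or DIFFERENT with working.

Answer: DIFFERENT — A ⇓ S(KI), B ⇓ K

Derivation:
Term A:
  start: S(I(IK)(KI(SK)))
  →1  S(IK(KI(SK)))
  →2  S(K(KI(SK)))
  →3  S(KI)

Term B:
  start: I(KK)(K(SK))(II(II)K)(I(S(I(IS))))
  →1  KK(K(SK))(II(II)K)(I(S(I(IS))))
  →2  K(II(II)K)(I(S(I(IS))))
  →3  II(II)K
  →4  I(II)K
  →5  IIK
  →6  IK
  →7  K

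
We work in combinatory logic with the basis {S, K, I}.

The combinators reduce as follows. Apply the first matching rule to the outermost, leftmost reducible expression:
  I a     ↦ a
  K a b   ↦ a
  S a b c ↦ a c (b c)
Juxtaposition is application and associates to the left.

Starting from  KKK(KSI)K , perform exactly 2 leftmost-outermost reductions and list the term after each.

  start: KKK(KSI)K
  [1] K(KSI)K
  [2] KSI

Answer: after 2 steps: KSI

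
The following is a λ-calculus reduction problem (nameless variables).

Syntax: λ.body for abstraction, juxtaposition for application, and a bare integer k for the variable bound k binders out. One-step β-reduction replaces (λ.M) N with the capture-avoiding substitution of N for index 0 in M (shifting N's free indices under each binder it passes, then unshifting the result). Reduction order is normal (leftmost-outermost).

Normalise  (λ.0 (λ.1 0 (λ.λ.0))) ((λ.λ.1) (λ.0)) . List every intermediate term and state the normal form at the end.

  start: (λ.0 (λ.1 0 (λ.λ.0))) ((λ.λ.1) (λ.0))
  step 1: (λ.λ.1) (λ.0) (λ.(λ.λ.1) (λ.0) 0 (λ.λ.0))
  step 2: (λ.λ.0) (λ.(λ.λ.1) (λ.0) 0 (λ.λ.0))
  step 3: λ.0

Answer: normal form = λ.0  (in 3 steps)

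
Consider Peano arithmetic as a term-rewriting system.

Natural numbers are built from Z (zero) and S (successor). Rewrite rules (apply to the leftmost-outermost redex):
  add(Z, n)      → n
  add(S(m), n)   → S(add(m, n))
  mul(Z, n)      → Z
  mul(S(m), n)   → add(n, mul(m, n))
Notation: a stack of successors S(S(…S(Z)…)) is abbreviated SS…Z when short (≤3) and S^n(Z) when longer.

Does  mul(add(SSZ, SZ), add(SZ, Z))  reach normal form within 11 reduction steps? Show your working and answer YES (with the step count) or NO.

  start: mul(add(SSZ, SZ), add(SZ, Z))
  step 1: mul(S(add(SZ, SZ)), add(SZ, Z))
  step 2: add(add(SZ, Z), mul(add(SZ, SZ), add(SZ, Z)))
  step 3: add(S(add(Z, Z)), mul(add(SZ, SZ), add(SZ, Z)))
  step 4: S(add(add(Z, Z), mul(add(SZ, SZ), add(SZ, Z))))
  step 5: S(add(Z, mul(add(SZ, SZ), add(SZ, Z))))
  step 6: S(mul(add(SZ, SZ), add(SZ, Z)))
  step 7: S(mul(S(add(Z, SZ)), add(SZ, Z)))
  step 8: S(add(add(SZ, Z), mul(add(Z, SZ), add(SZ, Z))))
  step 9: S(add(S(add(Z, Z)), mul(add(Z, SZ), add(SZ, Z))))
  step 10: S(S(add(add(Z, Z), mul(add(Z, SZ), add(SZ, Z)))))
  step 11: S(S(add(Z, mul(add(Z, SZ), add(SZ, Z)))))

Answer: NO — after 11 steps the term is S(S(add(Z, mul(add(Z, SZ), add(SZ, Z))))), not yet normal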